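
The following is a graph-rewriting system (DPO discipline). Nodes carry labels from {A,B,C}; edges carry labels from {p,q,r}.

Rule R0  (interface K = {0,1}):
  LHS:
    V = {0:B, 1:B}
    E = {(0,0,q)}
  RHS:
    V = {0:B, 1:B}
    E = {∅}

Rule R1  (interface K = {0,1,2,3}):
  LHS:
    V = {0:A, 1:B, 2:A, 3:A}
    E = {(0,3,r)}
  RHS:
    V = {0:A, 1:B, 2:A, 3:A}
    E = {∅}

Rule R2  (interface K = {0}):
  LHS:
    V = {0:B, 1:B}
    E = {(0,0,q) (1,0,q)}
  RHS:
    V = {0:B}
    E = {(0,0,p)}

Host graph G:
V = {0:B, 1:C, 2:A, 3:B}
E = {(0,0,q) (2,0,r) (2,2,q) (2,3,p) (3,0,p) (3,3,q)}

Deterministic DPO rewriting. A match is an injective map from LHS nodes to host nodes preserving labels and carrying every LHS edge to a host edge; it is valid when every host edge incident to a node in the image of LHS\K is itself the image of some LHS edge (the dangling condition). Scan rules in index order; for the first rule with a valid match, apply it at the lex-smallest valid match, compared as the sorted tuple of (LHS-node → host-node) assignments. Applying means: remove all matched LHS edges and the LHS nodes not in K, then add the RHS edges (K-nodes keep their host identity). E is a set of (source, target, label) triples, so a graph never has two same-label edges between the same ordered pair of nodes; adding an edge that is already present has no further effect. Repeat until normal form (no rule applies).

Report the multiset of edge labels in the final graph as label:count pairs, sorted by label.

Answer: p:2 q:1 r:1

Rewrite trace:
start.  V:4 E:6  edges: 0-q->0 2-r->0 2-q->2 2-p->3 3-p->0 3-q->3
1. fire R0 via {0↦0, 1↦3}  →  V:4 E:5  edges: 2-r->0 2-q->2 2-p->3 3-p->0 3-q->3
2. fire R0 via {0↦3, 1↦0}  →  V:4 E:4  edges: 2-r->0 2-q->2 2-p->3 3-p->0
final graph: no rule applies after step 2
NF edges: [(2, 0, 'r'), (2, 2, 'q'), (2, 3, 'p'), (3, 0, 'p')]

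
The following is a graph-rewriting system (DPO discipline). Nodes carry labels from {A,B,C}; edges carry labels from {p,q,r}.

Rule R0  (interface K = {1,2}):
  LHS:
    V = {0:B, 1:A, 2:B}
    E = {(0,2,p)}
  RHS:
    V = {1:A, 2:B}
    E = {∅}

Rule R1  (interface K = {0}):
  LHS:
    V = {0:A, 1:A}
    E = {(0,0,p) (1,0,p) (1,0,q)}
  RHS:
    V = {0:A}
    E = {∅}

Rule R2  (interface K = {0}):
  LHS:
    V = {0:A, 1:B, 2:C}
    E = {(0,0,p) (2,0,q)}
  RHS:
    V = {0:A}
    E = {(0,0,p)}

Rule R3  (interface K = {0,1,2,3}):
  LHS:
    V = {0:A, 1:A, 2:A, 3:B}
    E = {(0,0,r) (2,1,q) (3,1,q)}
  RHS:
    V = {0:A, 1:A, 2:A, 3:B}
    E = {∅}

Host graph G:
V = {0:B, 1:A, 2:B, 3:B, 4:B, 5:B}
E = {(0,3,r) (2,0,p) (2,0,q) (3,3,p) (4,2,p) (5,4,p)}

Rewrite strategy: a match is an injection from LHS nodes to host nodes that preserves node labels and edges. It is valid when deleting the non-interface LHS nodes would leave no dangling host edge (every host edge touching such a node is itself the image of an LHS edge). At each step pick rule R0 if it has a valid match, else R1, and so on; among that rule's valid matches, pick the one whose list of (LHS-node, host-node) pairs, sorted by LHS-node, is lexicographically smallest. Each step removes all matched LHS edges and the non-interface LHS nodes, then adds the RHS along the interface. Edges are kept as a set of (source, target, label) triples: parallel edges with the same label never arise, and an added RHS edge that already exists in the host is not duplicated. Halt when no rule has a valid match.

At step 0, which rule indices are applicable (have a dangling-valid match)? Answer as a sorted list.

R0: 1 valid match — {0↦5, 1↦1, 2↦4}
R1: no valid match — LHS pattern not found
R2: no valid match — LHS pattern not found
R3: no valid match — LHS pattern not found

Answer: [R0]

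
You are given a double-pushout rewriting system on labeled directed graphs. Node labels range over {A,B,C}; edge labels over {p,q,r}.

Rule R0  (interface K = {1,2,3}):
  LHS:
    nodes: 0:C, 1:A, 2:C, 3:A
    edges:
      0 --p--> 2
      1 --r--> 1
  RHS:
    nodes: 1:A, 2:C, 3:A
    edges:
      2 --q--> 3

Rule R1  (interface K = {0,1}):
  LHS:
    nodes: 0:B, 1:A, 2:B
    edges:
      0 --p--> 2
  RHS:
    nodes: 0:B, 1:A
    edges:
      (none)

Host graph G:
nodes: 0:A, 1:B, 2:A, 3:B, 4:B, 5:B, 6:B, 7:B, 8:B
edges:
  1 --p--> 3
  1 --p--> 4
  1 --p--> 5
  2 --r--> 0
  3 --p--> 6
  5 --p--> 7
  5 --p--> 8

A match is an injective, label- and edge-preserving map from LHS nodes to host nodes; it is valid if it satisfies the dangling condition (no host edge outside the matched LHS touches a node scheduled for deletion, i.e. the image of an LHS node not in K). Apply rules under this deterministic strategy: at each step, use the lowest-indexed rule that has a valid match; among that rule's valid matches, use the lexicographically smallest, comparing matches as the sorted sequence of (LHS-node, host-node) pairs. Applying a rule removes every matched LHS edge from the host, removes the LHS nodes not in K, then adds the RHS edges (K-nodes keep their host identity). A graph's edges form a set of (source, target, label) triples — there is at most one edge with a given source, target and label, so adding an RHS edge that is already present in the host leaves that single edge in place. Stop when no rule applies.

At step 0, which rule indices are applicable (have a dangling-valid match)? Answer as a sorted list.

R0: no valid match — LHS pattern not found
R1: 8 valid matches — {0↦1, 1↦0, 2↦4}, {0↦1, 1↦2, 2↦4}, {0↦3, 1↦0, 2↦6} (+5 more)

Answer: [R1]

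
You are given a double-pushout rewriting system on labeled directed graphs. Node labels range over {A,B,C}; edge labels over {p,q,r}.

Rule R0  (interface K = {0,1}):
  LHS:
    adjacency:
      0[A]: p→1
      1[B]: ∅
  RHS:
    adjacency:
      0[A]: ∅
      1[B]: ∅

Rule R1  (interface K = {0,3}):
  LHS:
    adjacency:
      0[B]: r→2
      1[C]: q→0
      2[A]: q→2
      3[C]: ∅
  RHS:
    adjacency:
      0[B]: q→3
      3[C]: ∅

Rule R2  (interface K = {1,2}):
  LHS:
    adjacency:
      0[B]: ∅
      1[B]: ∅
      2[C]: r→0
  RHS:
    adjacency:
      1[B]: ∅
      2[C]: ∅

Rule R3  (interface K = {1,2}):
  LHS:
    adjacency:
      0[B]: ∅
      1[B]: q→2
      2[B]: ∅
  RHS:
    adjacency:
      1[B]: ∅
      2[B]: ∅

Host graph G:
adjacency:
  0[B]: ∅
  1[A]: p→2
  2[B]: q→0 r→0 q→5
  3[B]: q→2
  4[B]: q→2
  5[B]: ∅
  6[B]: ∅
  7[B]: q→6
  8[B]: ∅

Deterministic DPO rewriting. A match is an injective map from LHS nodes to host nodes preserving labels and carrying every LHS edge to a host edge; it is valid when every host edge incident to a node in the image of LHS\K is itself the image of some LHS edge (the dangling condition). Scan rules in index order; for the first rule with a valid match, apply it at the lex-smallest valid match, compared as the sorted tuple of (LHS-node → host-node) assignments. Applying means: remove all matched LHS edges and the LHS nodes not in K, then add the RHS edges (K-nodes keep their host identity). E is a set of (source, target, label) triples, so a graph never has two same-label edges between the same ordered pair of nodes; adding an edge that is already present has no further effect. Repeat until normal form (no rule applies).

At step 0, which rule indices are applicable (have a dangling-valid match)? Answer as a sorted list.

R0: 1 valid match — {0↦1, 1↦2}
R1: no valid match — LHS pattern not found
R2: no valid match — LHS pattern not found
R3: 5 valid matches — {0↦8, 1↦2, 2↦0}, {0↦8, 1↦2, 2↦5}, {0↦8, 1↦3, 2↦2} (+2 more)

Answer: [R0,R3]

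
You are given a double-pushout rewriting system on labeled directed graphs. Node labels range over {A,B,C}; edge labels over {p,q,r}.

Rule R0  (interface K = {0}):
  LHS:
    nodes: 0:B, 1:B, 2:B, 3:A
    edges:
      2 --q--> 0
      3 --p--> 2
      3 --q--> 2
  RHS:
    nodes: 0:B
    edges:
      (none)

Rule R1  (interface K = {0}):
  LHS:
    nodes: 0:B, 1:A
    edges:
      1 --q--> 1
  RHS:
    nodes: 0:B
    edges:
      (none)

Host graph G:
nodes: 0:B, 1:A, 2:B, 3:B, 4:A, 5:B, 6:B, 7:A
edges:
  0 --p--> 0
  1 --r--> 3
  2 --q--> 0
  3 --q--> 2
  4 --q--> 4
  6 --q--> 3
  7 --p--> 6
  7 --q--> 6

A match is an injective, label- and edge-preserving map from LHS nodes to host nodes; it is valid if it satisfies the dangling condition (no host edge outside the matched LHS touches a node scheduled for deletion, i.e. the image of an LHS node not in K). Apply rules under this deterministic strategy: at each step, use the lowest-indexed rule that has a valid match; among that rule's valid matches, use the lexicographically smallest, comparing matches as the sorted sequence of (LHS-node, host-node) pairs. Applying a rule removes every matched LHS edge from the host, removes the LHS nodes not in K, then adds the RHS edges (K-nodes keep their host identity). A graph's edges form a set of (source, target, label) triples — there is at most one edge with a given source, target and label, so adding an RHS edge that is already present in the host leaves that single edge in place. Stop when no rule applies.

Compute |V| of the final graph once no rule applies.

Answer: 4

Steps:
initial: |V|=8 |E|=8  E = 0-p->0 1-r->3 2-q->0 3-q->2 4-q->4 6-q->3 7-p->6 7-q->6
step 1: apply R0 at {0↦3, 1↦5, 2↦6, 3↦7}  → |V|=5 |E|=5  E = 0-p->0 1-r->3 2-q->0 3-q->2 4-q->4
step 2: apply R1 at {0↦0, 1↦4}  → |V|=4 |E|=4  E = 0-p->0 1-r->3 2-q->0 3-q->2
normal form: no rule applies after step 2
NF nodes: {0:B, 1:A, 2:B, 3:B}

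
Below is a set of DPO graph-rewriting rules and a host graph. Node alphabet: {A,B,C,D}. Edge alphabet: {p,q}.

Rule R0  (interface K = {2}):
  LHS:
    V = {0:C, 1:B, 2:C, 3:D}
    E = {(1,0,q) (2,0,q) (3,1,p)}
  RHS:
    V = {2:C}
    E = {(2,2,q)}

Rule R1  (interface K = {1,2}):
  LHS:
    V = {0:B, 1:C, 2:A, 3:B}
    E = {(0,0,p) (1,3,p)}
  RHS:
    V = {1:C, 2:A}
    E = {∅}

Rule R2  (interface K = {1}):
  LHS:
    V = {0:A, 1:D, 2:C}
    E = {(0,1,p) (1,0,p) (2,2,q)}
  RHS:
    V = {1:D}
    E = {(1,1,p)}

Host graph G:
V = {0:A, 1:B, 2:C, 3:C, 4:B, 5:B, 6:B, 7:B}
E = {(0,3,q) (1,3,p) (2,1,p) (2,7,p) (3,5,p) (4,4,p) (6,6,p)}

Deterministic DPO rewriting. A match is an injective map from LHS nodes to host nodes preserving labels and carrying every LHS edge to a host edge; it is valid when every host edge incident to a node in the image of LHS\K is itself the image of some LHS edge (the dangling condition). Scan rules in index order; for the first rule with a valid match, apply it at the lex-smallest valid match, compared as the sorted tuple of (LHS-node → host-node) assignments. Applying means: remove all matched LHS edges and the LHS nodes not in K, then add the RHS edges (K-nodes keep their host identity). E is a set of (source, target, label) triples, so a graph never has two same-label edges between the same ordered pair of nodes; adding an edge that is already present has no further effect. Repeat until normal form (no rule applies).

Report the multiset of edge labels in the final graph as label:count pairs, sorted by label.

Answer: p:2 q:1

Derivation:
[0] host  ⇒  8 nodes, 7 edges  {0-q->3 1-p->3 2-p->1 2-p->7 3-p->5 4-p->4 6-p->6}
[1] R1 @ {0↦4, 1↦2, 2↦0, 3↦7}  ⇒  6 nodes, 5 edges  {0-q->3 1-p->3 2-p->1 3-p->5 6-p->6}
[2] R1 @ {0↦6, 1↦3, 2↦0, 3↦5}  ⇒  4 nodes, 3 edges  {0-q->3 1-p->3 2-p->1}
final graph: no rule applies after step 2
NF edges: [(0, 3, 'q'), (1, 3, 'p'), (2, 1, 'p')]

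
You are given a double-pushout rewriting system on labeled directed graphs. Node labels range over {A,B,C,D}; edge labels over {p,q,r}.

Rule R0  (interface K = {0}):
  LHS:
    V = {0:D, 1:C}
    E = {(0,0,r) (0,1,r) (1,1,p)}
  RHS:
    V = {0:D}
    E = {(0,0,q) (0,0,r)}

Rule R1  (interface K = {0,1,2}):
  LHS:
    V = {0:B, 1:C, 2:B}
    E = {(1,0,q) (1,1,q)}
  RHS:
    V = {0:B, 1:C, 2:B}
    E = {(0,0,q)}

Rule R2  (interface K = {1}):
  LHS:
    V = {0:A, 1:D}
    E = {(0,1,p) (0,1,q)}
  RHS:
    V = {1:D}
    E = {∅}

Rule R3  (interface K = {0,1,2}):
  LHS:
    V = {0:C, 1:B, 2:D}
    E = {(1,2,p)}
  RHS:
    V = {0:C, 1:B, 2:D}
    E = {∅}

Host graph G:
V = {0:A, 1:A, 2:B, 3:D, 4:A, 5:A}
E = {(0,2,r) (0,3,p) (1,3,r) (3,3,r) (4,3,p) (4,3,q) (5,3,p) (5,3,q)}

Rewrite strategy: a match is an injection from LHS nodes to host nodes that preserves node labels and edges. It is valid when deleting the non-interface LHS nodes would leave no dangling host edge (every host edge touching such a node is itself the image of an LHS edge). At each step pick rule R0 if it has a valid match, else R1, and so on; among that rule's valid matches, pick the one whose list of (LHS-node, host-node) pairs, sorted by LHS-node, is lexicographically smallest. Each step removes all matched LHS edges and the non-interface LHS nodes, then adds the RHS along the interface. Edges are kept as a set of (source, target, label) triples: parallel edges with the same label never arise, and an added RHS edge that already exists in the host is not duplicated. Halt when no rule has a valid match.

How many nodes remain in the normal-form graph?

Answer: 4

Rewrite trace:
start.  V:6 E:8  edges: 0-r->2 0-p->3 1-r->3 3-r->3 4-p->3 4-q->3 5-p->3 5-q->3
1. fire R2 via {0↦4, 1↦3}  →  V:5 E:6  edges: 0-r->2 0-p->3 1-r->3 3-r->3 5-p->3 5-q->3
2. fire R2 via {0↦5, 1↦3}  →  V:4 E:4  edges: 0-r->2 0-p->3 1-r->3 3-r->3
halt: no rule applies after step 2
NF nodes: {0:A, 1:A, 2:B, 3:D}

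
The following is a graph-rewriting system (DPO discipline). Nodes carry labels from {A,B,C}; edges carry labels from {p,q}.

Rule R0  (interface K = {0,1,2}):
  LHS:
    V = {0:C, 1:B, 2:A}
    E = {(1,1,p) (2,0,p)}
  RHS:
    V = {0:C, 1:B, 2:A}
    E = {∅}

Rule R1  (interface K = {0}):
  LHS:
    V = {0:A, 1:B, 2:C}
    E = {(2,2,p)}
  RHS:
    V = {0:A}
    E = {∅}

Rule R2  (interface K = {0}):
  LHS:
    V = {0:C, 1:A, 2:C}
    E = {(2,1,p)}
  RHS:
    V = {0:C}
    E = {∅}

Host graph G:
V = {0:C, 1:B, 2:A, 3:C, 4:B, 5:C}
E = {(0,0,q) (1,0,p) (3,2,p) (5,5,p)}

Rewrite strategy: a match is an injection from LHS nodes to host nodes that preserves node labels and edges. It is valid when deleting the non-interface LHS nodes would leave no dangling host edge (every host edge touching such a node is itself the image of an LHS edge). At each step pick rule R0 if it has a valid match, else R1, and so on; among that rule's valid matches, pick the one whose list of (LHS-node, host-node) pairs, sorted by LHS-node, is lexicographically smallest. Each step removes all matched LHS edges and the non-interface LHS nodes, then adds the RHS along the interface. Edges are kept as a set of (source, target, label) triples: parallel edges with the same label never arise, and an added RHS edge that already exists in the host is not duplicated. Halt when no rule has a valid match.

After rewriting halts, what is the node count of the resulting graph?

[0] host  ⇒  6 nodes, 4 edges  {0-q->0 1-p->0 3-p->2 5-p->5}
[1] R1 @ {0↦2, 1↦4, 2↦5}  ⇒  4 nodes, 3 edges  {0-q->0 1-p->0 3-p->2}
[2] R2 @ {0↦0, 1↦2, 2↦3}  ⇒  2 nodes, 2 edges  {0-q->0 1-p->0}
final graph: no rule applies after step 2
NF nodes: {0:C, 1:B}

Answer: 2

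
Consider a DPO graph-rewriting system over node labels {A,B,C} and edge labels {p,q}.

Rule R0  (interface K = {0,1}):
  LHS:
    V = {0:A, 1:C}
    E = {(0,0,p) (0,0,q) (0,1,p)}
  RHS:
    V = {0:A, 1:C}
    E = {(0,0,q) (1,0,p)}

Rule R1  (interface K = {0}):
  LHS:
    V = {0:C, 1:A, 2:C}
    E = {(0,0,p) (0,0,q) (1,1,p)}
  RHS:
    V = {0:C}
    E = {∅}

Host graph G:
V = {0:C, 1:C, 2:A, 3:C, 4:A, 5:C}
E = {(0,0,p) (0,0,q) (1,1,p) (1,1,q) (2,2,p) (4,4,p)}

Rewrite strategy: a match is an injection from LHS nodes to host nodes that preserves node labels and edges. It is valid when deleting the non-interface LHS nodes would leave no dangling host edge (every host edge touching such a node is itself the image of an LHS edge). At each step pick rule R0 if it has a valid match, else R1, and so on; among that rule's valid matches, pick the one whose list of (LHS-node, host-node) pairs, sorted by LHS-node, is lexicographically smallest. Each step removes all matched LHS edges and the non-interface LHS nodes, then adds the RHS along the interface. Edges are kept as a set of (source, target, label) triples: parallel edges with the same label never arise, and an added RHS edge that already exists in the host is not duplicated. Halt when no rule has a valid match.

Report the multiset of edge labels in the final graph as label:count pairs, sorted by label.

initial: |V|=6 |E|=6  E = 0-p->0 0-q->0 1-p->1 1-q->1 2-p->2 4-p->4
step 1: apply R1 at {0↦0, 1↦2, 2↦3}  → |V|=4 |E|=3  E = 1-p->1 1-q->1 4-p->4
step 2: apply R1 at {0↦1, 1↦4, 2↦0}  → |V|=2 |E|=0  E = ∅
final graph: no rule applies after step 2
NF edges: []

Answer: (no edges)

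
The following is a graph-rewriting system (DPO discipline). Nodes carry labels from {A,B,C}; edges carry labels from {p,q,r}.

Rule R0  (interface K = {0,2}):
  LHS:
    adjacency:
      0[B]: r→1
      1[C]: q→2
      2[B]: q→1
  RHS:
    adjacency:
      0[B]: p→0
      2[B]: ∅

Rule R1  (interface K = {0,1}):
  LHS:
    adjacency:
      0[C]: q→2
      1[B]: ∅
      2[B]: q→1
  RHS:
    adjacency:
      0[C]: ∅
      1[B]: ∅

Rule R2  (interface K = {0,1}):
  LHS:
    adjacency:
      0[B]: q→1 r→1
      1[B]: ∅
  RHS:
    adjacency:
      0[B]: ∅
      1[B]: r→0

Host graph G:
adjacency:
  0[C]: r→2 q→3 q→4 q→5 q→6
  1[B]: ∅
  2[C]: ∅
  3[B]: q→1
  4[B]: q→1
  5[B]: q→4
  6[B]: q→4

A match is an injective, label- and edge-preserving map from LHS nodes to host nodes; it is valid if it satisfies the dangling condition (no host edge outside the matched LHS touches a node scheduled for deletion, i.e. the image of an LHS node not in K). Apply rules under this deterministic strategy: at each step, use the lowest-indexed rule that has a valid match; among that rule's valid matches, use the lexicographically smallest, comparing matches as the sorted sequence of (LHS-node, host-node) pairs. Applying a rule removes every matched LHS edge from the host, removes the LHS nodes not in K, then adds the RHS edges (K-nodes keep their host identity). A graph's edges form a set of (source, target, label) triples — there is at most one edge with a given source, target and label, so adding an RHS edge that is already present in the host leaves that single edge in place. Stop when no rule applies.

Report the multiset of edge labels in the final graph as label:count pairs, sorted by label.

start.  V:7 E:9  edges: 0-r->2 0-q->3 0-q->4 0-q->5 0-q->6 3-q->1 4-q->1 5-q->4 6-q->4
1. fire R1 via {0↦0, 1↦1, 2↦3}  →  V:6 E:7  edges: 0-r->2 0-q->4 0-q->5 0-q->6 4-q->1 5-q->4 6-q->4
2. fire R1 via {0↦0, 1↦4, 2↦5}  →  V:5 E:5  edges: 0-r->2 0-q->4 0-q->6 4-q->1 6-q->4
3. fire R1 via {0↦0, 1↦4, 2↦6}  →  V:4 E:3  edges: 0-r->2 0-q->4 4-q->1
4. fire R1 via {0↦0, 1↦1, 2↦4}  →  V:3 E:1  edges: 0-r->2
final graph: no rule applies after step 4
NF edges: [(0, 2, 'r')]

Answer: r:1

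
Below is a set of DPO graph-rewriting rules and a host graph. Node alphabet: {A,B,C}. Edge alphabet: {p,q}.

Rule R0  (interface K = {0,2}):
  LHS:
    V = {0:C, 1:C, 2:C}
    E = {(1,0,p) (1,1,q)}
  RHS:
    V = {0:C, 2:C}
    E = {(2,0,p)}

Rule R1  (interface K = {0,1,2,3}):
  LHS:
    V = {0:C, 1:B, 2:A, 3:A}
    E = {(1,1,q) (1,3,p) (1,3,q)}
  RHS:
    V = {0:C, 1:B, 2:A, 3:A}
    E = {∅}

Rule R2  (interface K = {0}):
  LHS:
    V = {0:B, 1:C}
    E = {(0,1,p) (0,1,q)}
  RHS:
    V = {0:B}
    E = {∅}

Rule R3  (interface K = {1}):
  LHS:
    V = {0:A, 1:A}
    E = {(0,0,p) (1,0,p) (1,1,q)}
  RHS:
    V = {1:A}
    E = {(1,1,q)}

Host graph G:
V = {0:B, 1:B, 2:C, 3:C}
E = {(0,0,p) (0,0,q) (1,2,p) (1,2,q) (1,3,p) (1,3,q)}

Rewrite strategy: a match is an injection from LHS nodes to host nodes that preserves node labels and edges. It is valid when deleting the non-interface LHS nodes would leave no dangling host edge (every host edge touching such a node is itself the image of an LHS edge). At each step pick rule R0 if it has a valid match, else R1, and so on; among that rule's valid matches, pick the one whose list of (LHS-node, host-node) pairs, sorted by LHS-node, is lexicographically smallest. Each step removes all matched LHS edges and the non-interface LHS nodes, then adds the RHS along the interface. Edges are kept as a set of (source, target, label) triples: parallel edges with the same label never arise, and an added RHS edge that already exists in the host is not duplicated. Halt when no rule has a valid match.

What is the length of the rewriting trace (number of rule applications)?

initial: |V|=4 |E|=6  E = 0-p->0 0-q->0 1-p->2 1-q->2 1-p->3 1-q->3
step 1: apply R2 at {0↦1, 1↦2}  → |V|=3 |E|=4  E = 0-p->0 0-q->0 1-p->3 1-q->3
step 2: apply R2 at {0↦1, 1↦3}  → |V|=2 |E|=2  E = 0-p->0 0-q->0
halt: no rule applies after step 2

Answer: 2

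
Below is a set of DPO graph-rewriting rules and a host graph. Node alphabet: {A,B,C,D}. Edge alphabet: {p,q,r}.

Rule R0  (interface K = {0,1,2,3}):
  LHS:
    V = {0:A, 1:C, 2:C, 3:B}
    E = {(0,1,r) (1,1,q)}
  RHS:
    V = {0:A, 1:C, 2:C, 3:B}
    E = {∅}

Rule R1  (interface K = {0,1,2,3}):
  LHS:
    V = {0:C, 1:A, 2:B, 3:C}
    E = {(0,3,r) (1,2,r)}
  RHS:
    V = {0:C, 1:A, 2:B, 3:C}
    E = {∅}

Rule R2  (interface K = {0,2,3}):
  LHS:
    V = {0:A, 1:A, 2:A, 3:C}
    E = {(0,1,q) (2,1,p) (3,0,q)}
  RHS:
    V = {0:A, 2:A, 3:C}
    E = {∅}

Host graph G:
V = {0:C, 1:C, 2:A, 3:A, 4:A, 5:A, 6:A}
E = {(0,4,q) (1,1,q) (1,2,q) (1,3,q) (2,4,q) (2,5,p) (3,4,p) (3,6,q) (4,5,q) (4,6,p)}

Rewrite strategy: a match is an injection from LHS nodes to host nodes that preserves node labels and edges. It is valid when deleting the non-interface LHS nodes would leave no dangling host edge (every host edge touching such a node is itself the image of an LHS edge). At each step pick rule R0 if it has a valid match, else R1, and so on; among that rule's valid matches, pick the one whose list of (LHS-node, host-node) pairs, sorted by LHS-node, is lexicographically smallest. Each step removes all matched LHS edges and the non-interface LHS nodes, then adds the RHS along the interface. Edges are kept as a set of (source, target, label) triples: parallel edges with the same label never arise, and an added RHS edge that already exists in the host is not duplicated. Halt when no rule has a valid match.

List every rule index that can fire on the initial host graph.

Answer: [R2]

Rewrite trace:
R0: no valid match — LHS pattern not found
R1: no valid match — LHS pattern not found
R2: 2 valid matches — {0↦3, 1↦6, 2↦4, 3↦1}, {0↦4, 1↦5, 2↦2, 3↦0}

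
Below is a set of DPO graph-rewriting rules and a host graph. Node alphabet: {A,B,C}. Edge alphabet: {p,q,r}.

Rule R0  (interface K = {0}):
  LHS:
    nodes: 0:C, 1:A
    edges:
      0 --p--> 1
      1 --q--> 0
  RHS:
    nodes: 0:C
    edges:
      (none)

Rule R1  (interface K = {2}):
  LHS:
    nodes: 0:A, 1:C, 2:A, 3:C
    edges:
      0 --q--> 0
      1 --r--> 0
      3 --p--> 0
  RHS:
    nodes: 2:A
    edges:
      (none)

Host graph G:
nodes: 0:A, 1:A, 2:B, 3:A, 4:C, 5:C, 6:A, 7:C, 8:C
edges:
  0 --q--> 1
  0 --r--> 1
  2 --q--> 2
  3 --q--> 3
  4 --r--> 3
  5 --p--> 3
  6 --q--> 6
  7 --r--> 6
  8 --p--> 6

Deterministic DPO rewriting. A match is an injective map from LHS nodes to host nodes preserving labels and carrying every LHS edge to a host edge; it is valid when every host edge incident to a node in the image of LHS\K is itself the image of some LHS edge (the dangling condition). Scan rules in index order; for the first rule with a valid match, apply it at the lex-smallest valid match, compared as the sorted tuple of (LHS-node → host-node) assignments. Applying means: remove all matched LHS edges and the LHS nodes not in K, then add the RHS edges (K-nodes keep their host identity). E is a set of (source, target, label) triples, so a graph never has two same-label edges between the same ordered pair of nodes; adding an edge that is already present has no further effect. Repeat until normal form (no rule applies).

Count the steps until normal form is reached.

[0] host  ⇒  9 nodes, 9 edges  {0-q->1 0-r->1 2-q->2 3-q->3 4-r->3 5-p->3 6-q->6 7-r->6 8-p->6}
[1] R1 @ {0↦3, 1↦4, 2↦0, 3↦5}  ⇒  6 nodes, 6 edges  {0-q->1 0-r->1 2-q->2 6-q->6 7-r->6 8-p->6}
[2] R1 @ {0↦6, 1↦7, 2↦0, 3↦8}  ⇒  3 nodes, 3 edges  {0-q->1 0-r->1 2-q->2}
normal form: no rule applies after step 2

Answer: 2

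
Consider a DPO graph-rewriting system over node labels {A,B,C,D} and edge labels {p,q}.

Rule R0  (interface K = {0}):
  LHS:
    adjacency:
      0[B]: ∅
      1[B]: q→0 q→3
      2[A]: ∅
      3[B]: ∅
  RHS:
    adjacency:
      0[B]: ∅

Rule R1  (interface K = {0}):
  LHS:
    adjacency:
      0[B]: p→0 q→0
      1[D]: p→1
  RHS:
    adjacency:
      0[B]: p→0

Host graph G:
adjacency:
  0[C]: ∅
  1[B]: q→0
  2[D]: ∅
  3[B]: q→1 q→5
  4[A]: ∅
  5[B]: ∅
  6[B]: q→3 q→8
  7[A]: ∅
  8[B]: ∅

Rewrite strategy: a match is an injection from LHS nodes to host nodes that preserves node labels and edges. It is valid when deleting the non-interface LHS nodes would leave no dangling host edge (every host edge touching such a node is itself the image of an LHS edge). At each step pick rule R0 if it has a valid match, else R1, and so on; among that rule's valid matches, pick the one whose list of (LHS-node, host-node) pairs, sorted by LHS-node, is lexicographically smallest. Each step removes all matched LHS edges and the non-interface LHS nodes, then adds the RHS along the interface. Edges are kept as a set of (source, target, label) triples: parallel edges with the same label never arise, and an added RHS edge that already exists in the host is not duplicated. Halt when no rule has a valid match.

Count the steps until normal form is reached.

initial: |V|=9 |E|=5  E = 1-q->0 3-q->1 3-q->5 6-q->3 6-q->8
step 1: apply R0 at {0↦3, 1↦6, 2↦4, 3↦8}  → |V|=6 |E|=3  E = 1-q->0 3-q->1 3-q->5
step 2: apply R0 at {0↦1, 1↦3, 2↦7, 3↦5}  → |V|=3 |E|=1  E = 1-q->0
halt: no rule applies after step 2

Answer: 2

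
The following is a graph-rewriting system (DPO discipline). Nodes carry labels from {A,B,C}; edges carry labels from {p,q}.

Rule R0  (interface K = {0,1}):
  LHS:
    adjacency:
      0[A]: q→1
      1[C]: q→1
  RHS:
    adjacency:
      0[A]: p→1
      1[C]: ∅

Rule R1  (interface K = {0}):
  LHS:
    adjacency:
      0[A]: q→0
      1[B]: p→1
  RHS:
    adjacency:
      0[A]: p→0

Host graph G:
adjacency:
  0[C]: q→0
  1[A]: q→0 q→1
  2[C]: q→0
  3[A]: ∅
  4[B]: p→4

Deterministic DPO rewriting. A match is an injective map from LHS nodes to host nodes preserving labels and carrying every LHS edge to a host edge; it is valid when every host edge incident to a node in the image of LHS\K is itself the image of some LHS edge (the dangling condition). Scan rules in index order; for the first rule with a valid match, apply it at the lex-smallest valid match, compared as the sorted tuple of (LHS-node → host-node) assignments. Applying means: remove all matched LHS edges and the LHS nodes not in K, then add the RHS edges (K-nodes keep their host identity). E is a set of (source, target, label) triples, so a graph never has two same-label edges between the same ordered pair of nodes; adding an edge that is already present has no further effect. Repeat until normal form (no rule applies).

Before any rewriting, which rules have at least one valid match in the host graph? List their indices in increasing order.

R0: 1 valid match — {0↦1, 1↦0}
R1: 1 valid match — {0↦1, 1↦4}

Answer: [R0,R1]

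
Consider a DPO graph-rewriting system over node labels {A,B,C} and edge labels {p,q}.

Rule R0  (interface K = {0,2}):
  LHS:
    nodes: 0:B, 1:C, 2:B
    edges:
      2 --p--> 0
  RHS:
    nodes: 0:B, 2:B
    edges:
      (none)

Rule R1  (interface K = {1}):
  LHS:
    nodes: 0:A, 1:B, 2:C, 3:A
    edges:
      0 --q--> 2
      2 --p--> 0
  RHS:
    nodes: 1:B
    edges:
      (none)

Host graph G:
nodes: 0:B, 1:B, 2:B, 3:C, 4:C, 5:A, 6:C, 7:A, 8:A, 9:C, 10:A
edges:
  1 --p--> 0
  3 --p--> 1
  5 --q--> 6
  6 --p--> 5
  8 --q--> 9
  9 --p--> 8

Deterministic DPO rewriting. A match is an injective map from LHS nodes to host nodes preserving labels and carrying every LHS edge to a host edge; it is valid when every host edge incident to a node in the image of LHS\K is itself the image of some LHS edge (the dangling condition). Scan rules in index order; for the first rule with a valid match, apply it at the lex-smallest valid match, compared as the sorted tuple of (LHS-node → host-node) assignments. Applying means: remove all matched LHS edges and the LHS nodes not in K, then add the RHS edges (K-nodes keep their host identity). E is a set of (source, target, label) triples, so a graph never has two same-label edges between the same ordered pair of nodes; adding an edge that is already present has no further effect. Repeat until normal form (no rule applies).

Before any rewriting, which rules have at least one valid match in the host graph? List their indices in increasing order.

Answer: [R0,R1]

Derivation:
R0: 1 valid match — {0↦0, 1↦4, 2↦1}
R1: 12 valid matches — {0↦5, 1↦0, 2↦6, 3↦7}, {0↦5, 1↦0, 2↦6, 3↦10}, {0↦5, 1↦1, 2↦6, 3↦7} (+9 more)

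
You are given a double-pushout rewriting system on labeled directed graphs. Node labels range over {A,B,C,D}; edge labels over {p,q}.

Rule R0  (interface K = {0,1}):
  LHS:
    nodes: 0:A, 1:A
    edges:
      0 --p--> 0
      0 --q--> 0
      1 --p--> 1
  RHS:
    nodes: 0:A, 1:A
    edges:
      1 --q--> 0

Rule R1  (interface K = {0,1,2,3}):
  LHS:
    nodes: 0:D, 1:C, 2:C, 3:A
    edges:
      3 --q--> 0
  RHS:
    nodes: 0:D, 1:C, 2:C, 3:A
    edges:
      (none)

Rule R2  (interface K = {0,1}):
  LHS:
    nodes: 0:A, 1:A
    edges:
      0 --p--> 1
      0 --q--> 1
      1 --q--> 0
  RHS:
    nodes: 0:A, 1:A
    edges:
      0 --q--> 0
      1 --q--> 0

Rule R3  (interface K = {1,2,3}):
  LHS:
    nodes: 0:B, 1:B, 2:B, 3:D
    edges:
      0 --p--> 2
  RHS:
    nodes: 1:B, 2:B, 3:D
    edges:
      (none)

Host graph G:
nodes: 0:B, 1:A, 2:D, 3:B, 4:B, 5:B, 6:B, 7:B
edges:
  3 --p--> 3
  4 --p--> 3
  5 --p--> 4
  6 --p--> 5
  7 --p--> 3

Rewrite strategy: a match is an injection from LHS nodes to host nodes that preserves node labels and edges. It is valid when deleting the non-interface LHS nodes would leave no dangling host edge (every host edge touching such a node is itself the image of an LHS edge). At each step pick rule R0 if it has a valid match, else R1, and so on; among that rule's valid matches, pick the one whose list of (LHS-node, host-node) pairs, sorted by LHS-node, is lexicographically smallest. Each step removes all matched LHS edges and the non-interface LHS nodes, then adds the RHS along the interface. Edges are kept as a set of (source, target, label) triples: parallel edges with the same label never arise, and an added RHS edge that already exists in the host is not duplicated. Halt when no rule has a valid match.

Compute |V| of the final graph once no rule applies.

Answer: 4

Derivation:
[0] host  ⇒  8 nodes, 5 edges  {3-p->3 4-p->3 5-p->4 6-p->5 7-p->3}
[1] R3 @ {0↦6, 1↦0, 2↦5, 3↦2}  ⇒  7 nodes, 4 edges  {3-p->3 4-p->3 5-p->4 7-p->3}
[2] R3 @ {0↦5, 1↦0, 2↦4, 3↦2}  ⇒  6 nodes, 3 edges  {3-p->3 4-p->3 7-p->3}
[3] R3 @ {0↦4, 1↦0, 2↦3, 3↦2}  ⇒  5 nodes, 2 edges  {3-p->3 7-p->3}
[4] R3 @ {0↦7, 1↦0, 2↦3, 3↦2}  ⇒  4 nodes, 1 edges  {3-p->3}
final graph: no rule applies after step 4
NF nodes: {0:B, 1:A, 2:D, 3:B}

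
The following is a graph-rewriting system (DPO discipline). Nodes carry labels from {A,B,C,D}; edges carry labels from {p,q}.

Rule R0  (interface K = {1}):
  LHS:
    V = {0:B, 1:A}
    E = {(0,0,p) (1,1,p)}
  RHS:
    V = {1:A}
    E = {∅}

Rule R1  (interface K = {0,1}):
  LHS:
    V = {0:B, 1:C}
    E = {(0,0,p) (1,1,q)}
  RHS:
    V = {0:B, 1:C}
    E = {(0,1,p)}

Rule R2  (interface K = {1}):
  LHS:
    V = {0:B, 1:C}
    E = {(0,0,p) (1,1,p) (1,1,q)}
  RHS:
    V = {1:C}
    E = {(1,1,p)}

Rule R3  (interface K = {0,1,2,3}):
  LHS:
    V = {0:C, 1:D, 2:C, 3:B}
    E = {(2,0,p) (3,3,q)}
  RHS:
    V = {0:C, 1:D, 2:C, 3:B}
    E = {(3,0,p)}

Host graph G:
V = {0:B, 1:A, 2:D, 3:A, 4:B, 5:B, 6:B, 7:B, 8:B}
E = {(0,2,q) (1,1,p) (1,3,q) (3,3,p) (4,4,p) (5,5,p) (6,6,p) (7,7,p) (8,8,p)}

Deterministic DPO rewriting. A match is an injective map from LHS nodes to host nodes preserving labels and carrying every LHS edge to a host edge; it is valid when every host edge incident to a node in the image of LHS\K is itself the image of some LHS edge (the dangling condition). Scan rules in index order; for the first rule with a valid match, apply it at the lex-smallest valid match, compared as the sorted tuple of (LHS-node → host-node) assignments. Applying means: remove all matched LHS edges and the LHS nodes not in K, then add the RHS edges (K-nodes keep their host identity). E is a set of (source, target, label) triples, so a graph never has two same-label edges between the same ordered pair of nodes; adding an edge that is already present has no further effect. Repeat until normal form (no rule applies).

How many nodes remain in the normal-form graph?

Answer: 7

Steps:
initial: |V|=9 |E|=9  E = 0-q->2 1-p->1 1-q->3 3-p->3 4-p->4 5-p->5 6-p->6 7-p->7 8-p->8
step 1: apply R0 at {0↦4, 1↦1}  → |V|=8 |E|=7  E = 0-q->2 1-q->3 3-p->3 5-p->5 6-p->6 7-p->7 8-p->8
step 2: apply R0 at {0↦5, 1↦3}  → |V|=7 |E|=5  E = 0-q->2 1-q->3 6-p->6 7-p->7 8-p->8
halt: no rule applies after step 2
NF nodes: {0:B, 1:A, 2:D, 3:A, 6:B, 7:B, 8:B}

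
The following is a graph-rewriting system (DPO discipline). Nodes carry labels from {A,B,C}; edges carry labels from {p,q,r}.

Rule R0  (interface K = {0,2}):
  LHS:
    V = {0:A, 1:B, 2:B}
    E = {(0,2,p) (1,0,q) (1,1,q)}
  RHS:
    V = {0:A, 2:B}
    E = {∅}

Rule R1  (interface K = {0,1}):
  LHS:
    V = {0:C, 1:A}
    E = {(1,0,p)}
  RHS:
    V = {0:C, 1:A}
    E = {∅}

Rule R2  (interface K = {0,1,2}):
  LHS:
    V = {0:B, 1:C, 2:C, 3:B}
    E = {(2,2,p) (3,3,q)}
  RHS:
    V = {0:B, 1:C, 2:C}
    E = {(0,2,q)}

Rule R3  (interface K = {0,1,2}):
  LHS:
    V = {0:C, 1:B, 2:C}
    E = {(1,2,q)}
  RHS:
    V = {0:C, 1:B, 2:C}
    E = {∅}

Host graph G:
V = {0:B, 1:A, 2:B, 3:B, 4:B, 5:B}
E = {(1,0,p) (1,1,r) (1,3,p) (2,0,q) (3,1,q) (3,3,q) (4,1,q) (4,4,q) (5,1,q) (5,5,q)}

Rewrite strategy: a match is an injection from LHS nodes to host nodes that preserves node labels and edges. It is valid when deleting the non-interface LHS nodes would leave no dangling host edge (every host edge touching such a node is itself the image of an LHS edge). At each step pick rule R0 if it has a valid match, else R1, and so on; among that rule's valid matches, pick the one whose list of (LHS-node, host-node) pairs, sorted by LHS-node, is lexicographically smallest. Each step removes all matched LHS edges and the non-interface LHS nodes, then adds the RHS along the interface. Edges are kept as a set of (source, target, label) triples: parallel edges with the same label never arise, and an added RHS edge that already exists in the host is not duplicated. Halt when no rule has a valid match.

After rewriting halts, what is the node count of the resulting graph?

Answer: 4

Steps:
[0] host  ⇒  6 nodes, 10 edges  {1-p->0 1-r->1 1-p->3 2-q->0 3-q->1 3-q->3 4-q->1 4-q->4 5-q->1 5-q->5}
[1] R0 @ {0↦1, 1↦4, 2↦0}  ⇒  5 nodes, 7 edges  {1-r->1 1-p->3 2-q->0 3-q->1 3-q->3 5-q->1 5-q->5}
[2] R0 @ {0↦1, 1↦5, 2↦3}  ⇒  4 nodes, 4 edges  {1-r->1 2-q->0 3-q->1 3-q->3}
normal form: no rule applies after step 2
NF nodes: {0:B, 1:A, 2:B, 3:B}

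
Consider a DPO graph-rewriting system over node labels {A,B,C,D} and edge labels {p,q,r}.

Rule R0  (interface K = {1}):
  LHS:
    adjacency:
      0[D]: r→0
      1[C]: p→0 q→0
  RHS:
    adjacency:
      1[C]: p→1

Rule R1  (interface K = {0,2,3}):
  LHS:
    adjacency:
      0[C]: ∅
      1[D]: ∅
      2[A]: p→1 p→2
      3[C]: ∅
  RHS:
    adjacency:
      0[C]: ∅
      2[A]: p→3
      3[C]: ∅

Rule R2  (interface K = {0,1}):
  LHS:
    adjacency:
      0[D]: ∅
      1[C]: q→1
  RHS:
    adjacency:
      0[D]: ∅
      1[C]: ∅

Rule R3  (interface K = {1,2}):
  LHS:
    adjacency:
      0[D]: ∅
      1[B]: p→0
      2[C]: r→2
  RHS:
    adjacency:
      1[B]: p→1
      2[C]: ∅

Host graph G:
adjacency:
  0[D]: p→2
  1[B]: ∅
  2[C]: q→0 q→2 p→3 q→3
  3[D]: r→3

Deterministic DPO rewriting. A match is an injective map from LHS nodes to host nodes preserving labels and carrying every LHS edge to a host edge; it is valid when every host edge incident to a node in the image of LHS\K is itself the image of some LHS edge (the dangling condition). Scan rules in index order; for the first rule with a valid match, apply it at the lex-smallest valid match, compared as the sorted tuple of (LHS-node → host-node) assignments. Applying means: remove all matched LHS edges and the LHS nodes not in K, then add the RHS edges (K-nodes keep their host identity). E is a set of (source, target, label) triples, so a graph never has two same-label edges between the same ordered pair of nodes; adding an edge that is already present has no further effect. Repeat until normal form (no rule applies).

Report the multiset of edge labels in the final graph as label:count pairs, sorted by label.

initial: |V|=4 |E|=6  E = 0-p->2 2-q->0 2-q->2 2-p->3 2-q->3 3-r->3
step 1: apply R0 at {0↦3, 1↦2}  → |V|=3 |E|=4  E = 0-p->2 2-q->0 2-p->2 2-q->2
step 2: apply R2 at {0↦0, 1↦2}  → |V|=3 |E|=3  E = 0-p->2 2-q->0 2-p->2
halt: no rule applies after step 2
NF edges: [(0, 2, 'p'), (2, 0, 'q'), (2, 2, 'p')]

Answer: p:2 q:1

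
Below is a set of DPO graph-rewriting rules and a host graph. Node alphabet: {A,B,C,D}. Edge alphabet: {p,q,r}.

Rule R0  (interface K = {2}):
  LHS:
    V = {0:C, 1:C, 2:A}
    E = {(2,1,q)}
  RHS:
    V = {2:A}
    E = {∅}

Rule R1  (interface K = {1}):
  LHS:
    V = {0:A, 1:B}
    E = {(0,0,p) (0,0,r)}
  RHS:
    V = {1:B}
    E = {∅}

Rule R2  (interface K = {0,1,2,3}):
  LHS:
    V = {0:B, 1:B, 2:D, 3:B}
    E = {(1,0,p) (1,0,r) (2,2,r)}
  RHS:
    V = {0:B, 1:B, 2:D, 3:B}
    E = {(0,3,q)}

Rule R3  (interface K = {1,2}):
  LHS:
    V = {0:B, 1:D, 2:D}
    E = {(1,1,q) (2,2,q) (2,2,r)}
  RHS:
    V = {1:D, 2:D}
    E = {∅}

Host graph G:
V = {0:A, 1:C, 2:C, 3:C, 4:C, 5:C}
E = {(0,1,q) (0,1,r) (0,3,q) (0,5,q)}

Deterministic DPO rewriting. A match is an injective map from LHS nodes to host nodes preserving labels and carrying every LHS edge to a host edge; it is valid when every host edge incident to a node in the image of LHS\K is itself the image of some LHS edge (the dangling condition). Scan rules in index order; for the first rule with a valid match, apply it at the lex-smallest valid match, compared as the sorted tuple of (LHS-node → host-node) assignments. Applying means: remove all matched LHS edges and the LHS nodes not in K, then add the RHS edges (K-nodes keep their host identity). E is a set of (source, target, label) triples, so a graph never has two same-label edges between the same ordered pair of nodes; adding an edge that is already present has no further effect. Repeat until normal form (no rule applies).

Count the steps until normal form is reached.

initial: |V|=6 |E|=4  E = 0-q->1 0-r->1 0-q->3 0-q->5
step 1: apply R0 at {0↦2, 1↦3, 2↦0}  → |V|=4 |E|=3  E = 0-q->1 0-r->1 0-q->5
step 2: apply R0 at {0↦4, 1↦5, 2↦0}  → |V|=2 |E|=2  E = 0-q->1 0-r->1
final graph: no rule applies after step 2

Answer: 2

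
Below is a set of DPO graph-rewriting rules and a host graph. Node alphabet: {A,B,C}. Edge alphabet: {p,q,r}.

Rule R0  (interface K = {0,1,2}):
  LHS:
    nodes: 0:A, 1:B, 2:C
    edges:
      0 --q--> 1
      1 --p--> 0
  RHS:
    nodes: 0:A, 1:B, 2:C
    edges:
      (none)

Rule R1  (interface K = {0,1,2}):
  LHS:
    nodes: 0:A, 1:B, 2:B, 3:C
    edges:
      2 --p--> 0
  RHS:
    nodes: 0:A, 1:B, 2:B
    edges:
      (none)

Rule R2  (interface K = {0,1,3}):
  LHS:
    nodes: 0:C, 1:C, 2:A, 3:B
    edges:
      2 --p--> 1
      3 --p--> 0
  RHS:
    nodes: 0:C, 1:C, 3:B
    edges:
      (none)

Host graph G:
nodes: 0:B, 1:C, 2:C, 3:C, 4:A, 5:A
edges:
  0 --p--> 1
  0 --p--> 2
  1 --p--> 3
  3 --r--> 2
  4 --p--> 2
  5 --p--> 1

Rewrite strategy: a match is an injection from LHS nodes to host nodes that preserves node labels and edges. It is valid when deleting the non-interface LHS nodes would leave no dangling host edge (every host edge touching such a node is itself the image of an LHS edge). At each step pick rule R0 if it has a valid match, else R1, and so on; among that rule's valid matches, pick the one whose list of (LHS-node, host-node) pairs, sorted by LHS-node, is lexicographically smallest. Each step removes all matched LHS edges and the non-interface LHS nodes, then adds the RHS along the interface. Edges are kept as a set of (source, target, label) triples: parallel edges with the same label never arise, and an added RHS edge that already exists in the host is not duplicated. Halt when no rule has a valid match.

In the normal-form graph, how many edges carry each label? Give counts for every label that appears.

start.  V:6 E:6  edges: 0-p->1 0-p->2 1-p->3 3-r->2 4-p->2 5-p->1
1. fire R2 via {0↦1, 1↦2, 2↦4, 3↦0}  →  V:5 E:4  edges: 0-p->2 1-p->3 3-r->2 5-p->1
2. fire R2 via {0↦2, 1↦1, 2↦5, 3↦0}  →  V:4 E:2  edges: 1-p->3 3-r->2
final graph: no rule applies after step 2
NF edges: [(1, 3, 'p'), (3, 2, 'r')]

Answer: p:1 r:1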